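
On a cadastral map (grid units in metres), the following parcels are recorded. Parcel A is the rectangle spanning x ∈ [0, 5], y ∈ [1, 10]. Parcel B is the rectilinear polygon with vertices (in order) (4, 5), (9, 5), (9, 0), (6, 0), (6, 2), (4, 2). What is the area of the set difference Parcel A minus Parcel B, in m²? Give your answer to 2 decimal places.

42.00

|Parcel A| = 45, |Parcel A∩Parcel B| = 3.
|Parcel A ∖ Parcel B| = |Parcel A| − |Parcel A∩Parcel B| = 45 − 3 = 42.00.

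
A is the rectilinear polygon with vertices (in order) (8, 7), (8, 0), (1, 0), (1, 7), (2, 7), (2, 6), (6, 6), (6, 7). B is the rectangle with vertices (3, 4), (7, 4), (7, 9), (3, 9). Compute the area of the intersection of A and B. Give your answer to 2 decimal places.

The intersection is the polygon with vertices (6,6), (6,7), (7,7), (7,4), (3,4), (3,6).
By the shoelace formula its area is 9.00.

9.00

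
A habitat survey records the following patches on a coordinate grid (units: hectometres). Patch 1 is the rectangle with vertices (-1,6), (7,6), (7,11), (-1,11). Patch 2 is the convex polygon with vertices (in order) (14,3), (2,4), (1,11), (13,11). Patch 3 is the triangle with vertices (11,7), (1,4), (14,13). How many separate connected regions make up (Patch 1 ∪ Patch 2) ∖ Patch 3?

(Patch 1 ∪ Patch 2) ∖ Patch 3 splits into 2 disjoint pieces (area 43.9896, area 33.8562).

2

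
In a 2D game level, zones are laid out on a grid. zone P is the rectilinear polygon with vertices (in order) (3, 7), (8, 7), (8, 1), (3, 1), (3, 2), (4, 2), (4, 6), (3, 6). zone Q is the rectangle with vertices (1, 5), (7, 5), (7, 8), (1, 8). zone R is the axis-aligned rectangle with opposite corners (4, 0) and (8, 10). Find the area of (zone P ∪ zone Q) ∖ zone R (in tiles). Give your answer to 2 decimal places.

10.00

|zone P ∪ zone Q| = 37.
|(zone P ∪ zone Q) ∩ zone R| = 27.
|(zone P ∪ zone Q) ∖ zone R| = 37 − 27 = 10.00.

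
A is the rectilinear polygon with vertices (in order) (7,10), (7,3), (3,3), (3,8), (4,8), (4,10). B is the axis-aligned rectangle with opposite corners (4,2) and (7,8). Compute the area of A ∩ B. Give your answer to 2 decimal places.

The intersection is the polygon with vertices (7,3), (4,3), (4,8), (7,8).
By the shoelace formula its area is 15.00.

15.00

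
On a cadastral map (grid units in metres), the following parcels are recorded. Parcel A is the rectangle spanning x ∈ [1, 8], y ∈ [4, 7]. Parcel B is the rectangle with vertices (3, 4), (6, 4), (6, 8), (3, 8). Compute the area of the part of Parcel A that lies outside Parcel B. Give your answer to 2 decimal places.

12.00

|Parcel A∩Parcel B|: x∈[3,6], y∈[4,7] → 3·3 = 9.
|Parcel A| = 21.
|Parcel A ∖ Parcel B| = |Parcel A| − |Parcel A∩Parcel B| = 21 − 9 = 12.00.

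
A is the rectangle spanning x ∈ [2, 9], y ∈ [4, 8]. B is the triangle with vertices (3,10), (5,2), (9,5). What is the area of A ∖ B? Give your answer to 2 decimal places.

|A| = 28, |A∩B| = 13.9333.
|A ∖ B| = |A| − |A∩B| = 28 − 13.9333 = 14.07.

14.07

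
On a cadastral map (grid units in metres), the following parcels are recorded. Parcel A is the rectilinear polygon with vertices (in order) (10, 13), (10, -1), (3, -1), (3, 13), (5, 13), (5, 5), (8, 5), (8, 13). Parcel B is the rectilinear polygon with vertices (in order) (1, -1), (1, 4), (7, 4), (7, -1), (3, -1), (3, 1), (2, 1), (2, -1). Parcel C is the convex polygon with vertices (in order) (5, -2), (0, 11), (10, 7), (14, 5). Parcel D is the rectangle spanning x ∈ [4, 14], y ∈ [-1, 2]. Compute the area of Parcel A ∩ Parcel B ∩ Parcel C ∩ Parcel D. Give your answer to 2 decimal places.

8.31

The intersection is the polygon with vertices (7,-0.444), (6.286,-1), (4.615,-1), (4,0.6), (4,2), (7,2).
By the shoelace formula its area is 8.31.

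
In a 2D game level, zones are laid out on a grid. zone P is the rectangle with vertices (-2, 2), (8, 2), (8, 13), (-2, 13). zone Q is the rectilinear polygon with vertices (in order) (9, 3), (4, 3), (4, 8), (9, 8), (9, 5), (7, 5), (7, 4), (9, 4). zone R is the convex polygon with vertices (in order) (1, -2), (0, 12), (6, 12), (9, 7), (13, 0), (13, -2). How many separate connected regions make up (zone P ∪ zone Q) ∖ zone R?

(zone P ∪ zone Q) ∖ zone R splits into 2 disjoint pieces (area 36.9048, area 0.3).

2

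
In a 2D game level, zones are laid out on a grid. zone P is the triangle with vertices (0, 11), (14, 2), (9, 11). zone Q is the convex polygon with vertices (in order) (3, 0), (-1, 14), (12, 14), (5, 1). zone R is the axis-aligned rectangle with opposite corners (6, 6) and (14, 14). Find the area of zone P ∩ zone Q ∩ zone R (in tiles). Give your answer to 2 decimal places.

13.30

The intersection is the polygon with vertices (9,11), (9.703,9.734), (7.714,6.041), (6,7.143), (6,11).
By the shoelace formula its area is 13.30.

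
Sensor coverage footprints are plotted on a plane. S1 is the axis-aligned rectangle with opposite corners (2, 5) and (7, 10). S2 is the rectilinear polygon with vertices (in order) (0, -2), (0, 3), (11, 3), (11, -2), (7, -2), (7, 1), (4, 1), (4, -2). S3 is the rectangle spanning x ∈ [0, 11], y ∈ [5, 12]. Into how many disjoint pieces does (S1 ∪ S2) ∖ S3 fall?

1

(S1 ∪ S2) ∖ S3 is a single connected region.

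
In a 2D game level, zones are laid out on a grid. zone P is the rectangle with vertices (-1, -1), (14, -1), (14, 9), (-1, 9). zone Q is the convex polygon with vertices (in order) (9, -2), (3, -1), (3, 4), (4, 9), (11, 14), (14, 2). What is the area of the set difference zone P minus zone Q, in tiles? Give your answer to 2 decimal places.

54.25

|zone P| = 150, |zone P∩zone Q| = 95.75.
|zone P ∖ zone Q| = |zone P| − |zone P∩zone Q| = 150 − 95.75 = 54.25.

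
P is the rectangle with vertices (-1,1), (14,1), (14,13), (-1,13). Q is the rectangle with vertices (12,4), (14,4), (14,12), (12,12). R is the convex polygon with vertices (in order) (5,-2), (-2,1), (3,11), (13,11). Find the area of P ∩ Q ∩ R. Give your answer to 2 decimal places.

0.81

The intersection is the polygon with vertices (12,11), (13,11), (12,9.375).
By the shoelace formula its area is 0.81.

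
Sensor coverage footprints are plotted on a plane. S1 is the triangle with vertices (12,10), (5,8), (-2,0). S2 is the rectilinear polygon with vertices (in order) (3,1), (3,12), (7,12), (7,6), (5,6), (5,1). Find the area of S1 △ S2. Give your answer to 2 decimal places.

35.83

|S1| = 21, |S2| = 34, |S1∩S2| = 9.5857.
|S1 △ S2| = |S1| + |S2| − 2·|S1∩S2| = 21 + 34 − 19.1714 = 35.83.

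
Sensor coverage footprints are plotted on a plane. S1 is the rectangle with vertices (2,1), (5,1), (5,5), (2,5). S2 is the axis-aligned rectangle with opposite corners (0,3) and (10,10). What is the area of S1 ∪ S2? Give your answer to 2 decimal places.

By inclusion–exclusion:
Individual areas: |S1| = 12, |S2| = 70.
|S1∩S2|: x∈[2,5], y∈[3,5] → 3·2 = 6.
|S1 ∪ S2| = 82 − 6 = 76.00.

76.00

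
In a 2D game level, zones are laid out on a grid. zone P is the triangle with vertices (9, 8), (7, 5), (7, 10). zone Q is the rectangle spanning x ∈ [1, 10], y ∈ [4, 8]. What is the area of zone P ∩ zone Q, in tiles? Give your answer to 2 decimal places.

3.00

The intersection is the polygon with vertices (7,5), (7,8), (9,8).
By the shoelace formula its area is 3.00.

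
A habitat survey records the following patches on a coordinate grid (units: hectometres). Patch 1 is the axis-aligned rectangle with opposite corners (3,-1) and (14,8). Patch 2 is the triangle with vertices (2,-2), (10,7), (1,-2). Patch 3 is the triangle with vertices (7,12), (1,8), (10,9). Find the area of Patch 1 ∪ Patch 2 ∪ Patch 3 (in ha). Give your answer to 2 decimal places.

115.44

By inclusion–exclusion:
Individual areas: |Patch 1| = 99, |Patch 2| = 4.5, |Patch 3| = 15.
|Patch 1∩Patch 2| = 3.0625.
|Patch 1∩Patch 3| = 0.
|Patch 2∩Patch 3| = 0.
|Patch 1∩Patch 2∩Patch 3| = 0.
|Patch 1 ∪ Patch 2 ∪ Patch 3| = 118.5 − 3.0625 + 0 = 115.44.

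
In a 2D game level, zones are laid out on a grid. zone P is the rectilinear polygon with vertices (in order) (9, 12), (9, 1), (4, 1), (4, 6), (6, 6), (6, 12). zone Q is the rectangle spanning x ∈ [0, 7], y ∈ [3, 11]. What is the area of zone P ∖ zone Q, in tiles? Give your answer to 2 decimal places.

29.00

|zone P| = 43, |zone P∩zone Q| = 14.
|zone P ∖ zone Q| = |zone P| − |zone P∩zone Q| = 43 − 14 = 29.00.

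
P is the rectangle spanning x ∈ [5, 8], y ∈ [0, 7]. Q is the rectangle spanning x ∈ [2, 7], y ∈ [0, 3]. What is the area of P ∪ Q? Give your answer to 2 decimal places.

By inclusion–exclusion:
Individual areas: |P| = 21, |Q| = 15.
|P∩Q|: x∈[5,7], y∈[0,3] → 2·3 = 6.
|P ∪ Q| = 36 − 6 = 30.00.

30.00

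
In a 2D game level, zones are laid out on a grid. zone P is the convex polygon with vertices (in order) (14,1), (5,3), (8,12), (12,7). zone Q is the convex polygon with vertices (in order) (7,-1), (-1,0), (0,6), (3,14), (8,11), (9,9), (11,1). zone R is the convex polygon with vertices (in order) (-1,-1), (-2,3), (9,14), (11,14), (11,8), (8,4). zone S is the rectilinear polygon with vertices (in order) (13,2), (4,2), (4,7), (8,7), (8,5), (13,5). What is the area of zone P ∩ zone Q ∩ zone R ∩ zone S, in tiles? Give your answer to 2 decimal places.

The intersection is the polygon with vertices (8,4), (5.857,2.809), (5,3), (6.333,7), (8,7), (8,5), (8.75,5).
By the shoelace formula its area is 8.92.

8.92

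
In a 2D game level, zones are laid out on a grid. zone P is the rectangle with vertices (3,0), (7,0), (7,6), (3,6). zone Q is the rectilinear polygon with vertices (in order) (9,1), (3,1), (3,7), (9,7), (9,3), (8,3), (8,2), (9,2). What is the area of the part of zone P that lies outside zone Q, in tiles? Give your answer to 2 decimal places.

|zone P| = 24, |zone P∩zone Q| = 20.
|zone P ∖ zone Q| = |zone P| − |zone P∩zone Q| = 24 − 20 = 4.00.

4.00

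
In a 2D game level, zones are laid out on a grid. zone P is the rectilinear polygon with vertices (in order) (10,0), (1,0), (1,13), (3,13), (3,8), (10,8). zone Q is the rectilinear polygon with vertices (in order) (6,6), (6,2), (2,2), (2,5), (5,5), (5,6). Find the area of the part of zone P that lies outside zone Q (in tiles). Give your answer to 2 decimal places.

|zone P| = 82, |zone P∩zone Q| = 13.
|zone P ∖ zone Q| = |zone P| − |zone P∩zone Q| = 82 − 13 = 69.00.

69.00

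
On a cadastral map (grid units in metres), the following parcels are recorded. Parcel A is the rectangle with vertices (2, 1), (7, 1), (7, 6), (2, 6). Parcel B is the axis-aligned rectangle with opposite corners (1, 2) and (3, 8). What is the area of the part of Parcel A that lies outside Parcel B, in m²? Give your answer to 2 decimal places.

21.00

|Parcel A∩Parcel B|: x∈[2,3], y∈[2,6] → 1·4 = 4.
|Parcel A| = 25.
|Parcel A ∖ Parcel B| = |Parcel A| − |Parcel A∩Parcel B| = 25 − 4 = 21.00.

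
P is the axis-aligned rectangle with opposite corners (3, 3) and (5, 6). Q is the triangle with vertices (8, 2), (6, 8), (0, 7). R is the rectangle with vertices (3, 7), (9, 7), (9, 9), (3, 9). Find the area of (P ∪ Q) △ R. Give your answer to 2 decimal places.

29.17

|P ∪ Q| = 22.
|(P ∪ Q) ∩ R| = 2.4167.
|(P ∪ Q) △ R| = 22 + 12 − 4.8333 = 29.17.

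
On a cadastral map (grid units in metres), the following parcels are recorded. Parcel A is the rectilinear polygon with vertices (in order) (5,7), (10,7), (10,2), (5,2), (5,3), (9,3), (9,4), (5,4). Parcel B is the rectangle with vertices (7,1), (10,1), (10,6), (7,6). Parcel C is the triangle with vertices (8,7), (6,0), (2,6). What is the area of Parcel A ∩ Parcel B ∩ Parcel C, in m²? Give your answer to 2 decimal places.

0.86

The intersection is the polygon with vertices (7,4), (7,6), (7.714,6), (7.143,4).
By the shoelace formula its area is 0.86.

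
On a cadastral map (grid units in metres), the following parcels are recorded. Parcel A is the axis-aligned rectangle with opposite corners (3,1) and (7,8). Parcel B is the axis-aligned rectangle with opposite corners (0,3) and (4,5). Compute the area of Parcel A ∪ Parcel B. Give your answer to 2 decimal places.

By inclusion–exclusion:
Individual areas: |Parcel A| = 28, |Parcel B| = 8.
|Parcel A∩Parcel B|: x∈[3,4], y∈[3,5] → 1·2 = 2.
|Parcel A ∪ Parcel B| = 36 − 2 = 34.00.

34.00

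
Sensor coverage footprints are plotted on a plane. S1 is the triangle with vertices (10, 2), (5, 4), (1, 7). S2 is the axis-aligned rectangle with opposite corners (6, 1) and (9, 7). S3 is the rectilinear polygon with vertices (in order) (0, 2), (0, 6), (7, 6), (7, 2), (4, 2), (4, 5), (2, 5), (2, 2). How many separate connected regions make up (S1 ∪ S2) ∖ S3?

(S1 ∪ S2) ∖ S3 splits into 3 disjoint pieces (area 14.0778, area 0.0417, area 0.2333).

3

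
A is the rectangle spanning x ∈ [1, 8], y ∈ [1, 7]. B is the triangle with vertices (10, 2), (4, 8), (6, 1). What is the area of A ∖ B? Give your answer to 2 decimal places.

|A| = 42, |A∩B| = 12.1429.
|A ∖ B| = |A| − |A∩B| = 42 − 12.1429 = 29.86.

29.86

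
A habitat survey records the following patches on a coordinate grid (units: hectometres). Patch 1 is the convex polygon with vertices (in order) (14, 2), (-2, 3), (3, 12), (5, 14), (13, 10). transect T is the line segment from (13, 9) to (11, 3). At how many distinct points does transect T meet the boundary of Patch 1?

The segment lies entirely inside Patch 1 and never meets its boundary.

0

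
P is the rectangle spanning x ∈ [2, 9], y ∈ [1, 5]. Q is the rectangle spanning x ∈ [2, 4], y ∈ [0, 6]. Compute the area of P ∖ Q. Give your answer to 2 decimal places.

|P∩Q|: x∈[2,4], y∈[1,5] → 2·4 = 8.
|P| = 28.
|P ∖ Q| = |P| − |P∩Q| = 28 − 8 = 20.00.

20.00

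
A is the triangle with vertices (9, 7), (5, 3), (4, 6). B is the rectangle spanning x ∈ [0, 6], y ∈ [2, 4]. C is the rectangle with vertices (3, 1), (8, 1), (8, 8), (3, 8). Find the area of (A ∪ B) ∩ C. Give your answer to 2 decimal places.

The region (A ∪ B) ∩ C is the polygon with vertices (6,2), (3,2), (3,4), (4.667,4), (4,6), (8,6.8), (8,6), (6,4).
By the shoelace formula its area is 12.93.

12.93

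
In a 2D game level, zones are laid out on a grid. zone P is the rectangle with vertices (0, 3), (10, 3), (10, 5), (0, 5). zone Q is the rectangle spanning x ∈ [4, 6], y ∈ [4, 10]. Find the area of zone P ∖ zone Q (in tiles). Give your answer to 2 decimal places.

|zone P∩zone Q|: x∈[4,6], y∈[4,5] → 2·1 = 2.
|zone P| = 20.
|zone P ∖ zone Q| = |zone P| − |zone P∩zone Q| = 20 − 2 = 18.00.

18.00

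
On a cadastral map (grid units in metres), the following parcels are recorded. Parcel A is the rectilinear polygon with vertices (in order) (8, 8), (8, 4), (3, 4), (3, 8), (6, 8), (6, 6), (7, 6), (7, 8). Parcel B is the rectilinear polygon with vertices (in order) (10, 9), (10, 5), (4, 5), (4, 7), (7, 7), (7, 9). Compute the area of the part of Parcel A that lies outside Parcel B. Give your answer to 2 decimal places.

10.00

|Parcel A| = 18, |Parcel A∩Parcel B| = 8.
|Parcel A ∖ Parcel B| = |Parcel A| − |Parcel A∩Parcel B| = 18 − 8 = 10.00.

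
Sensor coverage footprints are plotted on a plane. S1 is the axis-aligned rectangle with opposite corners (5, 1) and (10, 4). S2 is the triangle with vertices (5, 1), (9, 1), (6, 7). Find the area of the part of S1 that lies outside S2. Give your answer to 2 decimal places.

6.00

|S1| = 15, |S1∩S2| = 9.
|S1 ∖ S2| = |S1| − |S1∩S2| = 15 − 9 = 6.00.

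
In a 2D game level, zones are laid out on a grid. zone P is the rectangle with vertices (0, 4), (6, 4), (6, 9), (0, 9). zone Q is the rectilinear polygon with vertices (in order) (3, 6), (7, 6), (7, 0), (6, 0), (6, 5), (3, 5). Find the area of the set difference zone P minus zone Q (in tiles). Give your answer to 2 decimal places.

|zone P| = 30, |zone P∩zone Q| = 3.
|zone P ∖ zone Q| = |zone P| − |zone P∩zone Q| = 30 − 3 = 27.00.

27.00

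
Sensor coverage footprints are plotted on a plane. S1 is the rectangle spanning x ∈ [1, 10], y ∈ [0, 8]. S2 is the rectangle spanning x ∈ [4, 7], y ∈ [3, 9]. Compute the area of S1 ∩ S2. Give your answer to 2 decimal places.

|S1∩S2|: x∈[4,7], y∈[3,8] → 3·5 = 15.

15.00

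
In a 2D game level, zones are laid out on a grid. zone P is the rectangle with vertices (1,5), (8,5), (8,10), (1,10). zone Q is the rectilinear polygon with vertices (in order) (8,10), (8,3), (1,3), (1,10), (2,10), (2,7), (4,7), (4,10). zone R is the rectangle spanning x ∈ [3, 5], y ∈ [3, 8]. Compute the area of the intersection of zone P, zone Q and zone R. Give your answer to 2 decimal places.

The intersection is the polygon with vertices (3,5), (3,7), (4,7), (4,8), (5,8), (5,5).
By the shoelace formula its area is 5.00.

5.00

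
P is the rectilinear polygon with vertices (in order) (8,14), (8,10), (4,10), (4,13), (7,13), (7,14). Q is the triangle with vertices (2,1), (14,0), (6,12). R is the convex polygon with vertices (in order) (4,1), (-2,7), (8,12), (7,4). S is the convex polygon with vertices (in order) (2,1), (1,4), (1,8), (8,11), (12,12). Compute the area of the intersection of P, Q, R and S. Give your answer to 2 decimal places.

0.46

The intersection is the polygon with vertices (7.333,10), (5.667,10), (6.963,10.556).
By the shoelace formula its area is 0.46.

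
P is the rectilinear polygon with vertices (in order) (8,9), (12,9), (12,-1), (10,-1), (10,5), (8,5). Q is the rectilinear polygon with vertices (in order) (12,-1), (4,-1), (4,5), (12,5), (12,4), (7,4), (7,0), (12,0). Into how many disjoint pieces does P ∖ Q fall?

2

P ∖ Q splits into 2 disjoint pieces (area 16, area 8).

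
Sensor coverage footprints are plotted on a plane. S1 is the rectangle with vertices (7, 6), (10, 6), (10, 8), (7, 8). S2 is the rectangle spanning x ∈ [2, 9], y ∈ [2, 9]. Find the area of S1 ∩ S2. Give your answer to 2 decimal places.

|S1∩S2|: x∈[7,9], y∈[6,8] → 2·2 = 4.

4.00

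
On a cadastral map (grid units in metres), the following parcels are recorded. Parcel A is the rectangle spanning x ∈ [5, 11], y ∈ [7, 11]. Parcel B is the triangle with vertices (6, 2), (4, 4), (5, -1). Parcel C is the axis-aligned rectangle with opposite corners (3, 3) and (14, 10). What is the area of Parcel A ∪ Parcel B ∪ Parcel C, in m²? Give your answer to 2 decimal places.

86.60

By inclusion–exclusion:
Individual areas: |Parcel A| = 24, |Parcel B| = 4, |Parcel C| = 77.
|Parcel A∩Parcel B| = 0.
|Parcel A∩Parcel C|: x∈[5,11], y∈[7,10] → 6·3 = 18.
|Parcel B∩Parcel C| = 0.4.
|Parcel A∩Parcel B∩Parcel C| = 0.
|Parcel A ∪ Parcel B ∪ Parcel C| = 105 − 18.4 + 0 = 86.60.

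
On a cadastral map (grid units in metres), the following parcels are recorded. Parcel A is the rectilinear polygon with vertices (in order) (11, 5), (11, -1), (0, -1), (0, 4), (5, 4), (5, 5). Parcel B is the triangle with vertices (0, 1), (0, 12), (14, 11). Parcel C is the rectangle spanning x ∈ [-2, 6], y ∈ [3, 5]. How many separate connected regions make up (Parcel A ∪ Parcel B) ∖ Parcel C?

2

(Parcel A ∪ Parcel B) ∖ Parcel C splits into 2 disjoint pieces (area 54, area 65.8).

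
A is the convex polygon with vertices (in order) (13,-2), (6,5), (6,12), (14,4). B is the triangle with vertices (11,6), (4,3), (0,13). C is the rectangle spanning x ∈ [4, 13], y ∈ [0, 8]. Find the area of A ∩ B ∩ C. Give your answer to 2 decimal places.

The intersection is the polygon with vertices (6,8), (7.857,8), (11,6), (6.8,4.2), (6,5).
By the shoelace formula its area is 11.76.

11.76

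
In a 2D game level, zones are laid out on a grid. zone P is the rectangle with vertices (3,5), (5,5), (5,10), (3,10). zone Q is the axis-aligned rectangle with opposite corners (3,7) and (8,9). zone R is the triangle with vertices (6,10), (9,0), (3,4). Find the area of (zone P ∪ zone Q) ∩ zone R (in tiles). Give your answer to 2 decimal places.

The region (zone P ∪ zone Q) ∩ zone R is the polygon with vertices (3.5,5), (5.5,9), (6.3,9), (6.9,7), (5,7), (5,5).
By the shoelace formula its area is 5.20.

5.20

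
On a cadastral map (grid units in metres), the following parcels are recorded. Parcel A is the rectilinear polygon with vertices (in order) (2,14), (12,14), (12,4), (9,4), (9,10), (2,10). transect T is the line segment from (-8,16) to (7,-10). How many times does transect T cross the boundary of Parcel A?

0

The segment lies entirely outside Parcel A and never meets its boundary.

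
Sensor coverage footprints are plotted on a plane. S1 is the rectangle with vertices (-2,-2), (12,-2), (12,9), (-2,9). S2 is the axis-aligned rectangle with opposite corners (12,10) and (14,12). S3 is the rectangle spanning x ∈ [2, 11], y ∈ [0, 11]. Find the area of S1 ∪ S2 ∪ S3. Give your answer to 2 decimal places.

176.00

By inclusion–exclusion:
Individual areas: |S1| = 154, |S2| = 4, |S3| = 99.
|S1∩S2| = 0 (no overlap).
|S1∩S3|: x∈[2,11], y∈[0,9] → 9·9 = 81.
|S2∩S3| = 0 (no overlap).
|S1∩S2∩S3| = 0.
|S1 ∪ S2 ∪ S3| = 257 − 81 + 0 = 176.00.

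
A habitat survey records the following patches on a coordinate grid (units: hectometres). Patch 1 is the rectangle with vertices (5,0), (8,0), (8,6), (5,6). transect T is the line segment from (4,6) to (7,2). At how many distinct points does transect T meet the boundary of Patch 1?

The segment meets the boundary at (5,4.667).

1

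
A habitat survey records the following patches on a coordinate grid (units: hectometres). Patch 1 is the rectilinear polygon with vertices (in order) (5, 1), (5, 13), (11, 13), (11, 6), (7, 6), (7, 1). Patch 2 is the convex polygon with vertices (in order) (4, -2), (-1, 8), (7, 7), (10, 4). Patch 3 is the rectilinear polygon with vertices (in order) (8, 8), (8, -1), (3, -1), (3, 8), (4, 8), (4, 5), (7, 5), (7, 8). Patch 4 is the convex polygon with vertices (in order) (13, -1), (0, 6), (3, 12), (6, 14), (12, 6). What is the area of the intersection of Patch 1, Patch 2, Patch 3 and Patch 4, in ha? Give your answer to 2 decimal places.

4.96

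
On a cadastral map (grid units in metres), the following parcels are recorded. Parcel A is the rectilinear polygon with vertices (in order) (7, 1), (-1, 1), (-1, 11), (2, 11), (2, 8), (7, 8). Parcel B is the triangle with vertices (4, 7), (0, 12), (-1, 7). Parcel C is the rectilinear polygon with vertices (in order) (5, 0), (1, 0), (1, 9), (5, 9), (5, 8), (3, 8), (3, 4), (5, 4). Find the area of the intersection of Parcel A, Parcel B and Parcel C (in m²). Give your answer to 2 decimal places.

3.00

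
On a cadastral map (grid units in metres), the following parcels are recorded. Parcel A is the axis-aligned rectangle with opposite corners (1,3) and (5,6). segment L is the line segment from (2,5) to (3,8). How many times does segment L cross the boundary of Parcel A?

The segment meets the boundary at (2.333,6).

1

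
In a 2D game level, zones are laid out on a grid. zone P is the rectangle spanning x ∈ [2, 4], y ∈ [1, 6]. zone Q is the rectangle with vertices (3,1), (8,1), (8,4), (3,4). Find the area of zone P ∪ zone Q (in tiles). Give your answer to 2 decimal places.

By inclusion–exclusion:
Individual areas: |zone P| = 10, |zone Q| = 15.
|zone P∩zone Q|: x∈[3,4], y∈[1,4] → 1·3 = 3.
|zone P ∪ zone Q| = 25 − 3 = 22.00.

22.00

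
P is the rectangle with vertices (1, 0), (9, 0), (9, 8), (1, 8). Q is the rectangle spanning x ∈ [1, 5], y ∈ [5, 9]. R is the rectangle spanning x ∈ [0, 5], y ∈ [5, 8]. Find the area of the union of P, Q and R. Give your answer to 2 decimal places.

By inclusion–exclusion:
Individual areas: |P| = 64, |Q| = 16, |R| = 15.
|P∩Q|: x∈[1,5], y∈[5,8] → 4·3 = 12.
|P∩R|: x∈[1,5], y∈[5,8] → 4·3 = 12.
|Q∩R|: x∈[1,5], y∈[5,8] → 4·3 = 12.
|P∩Q∩R| = 12.
|P ∪ Q ∪ R| = 95 − 36 + 12 = 71.00.

71.00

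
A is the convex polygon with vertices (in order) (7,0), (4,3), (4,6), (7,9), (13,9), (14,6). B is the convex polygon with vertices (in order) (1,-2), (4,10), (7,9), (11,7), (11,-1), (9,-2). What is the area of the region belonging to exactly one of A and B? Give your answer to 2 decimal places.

|A| = 58.5, |B| = 91.5, |A∩B| = 43.1429.
|A △ B| = |A| + |B| − 2·|A∩B| = 58.5 + 91.5 − 86.2857 = 63.71.

63.71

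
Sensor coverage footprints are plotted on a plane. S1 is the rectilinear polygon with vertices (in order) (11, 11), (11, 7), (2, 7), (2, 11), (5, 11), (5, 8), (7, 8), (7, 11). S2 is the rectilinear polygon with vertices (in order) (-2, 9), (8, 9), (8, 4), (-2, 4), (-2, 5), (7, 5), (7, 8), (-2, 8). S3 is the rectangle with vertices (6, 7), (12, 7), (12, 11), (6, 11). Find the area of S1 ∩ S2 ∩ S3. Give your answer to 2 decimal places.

2.00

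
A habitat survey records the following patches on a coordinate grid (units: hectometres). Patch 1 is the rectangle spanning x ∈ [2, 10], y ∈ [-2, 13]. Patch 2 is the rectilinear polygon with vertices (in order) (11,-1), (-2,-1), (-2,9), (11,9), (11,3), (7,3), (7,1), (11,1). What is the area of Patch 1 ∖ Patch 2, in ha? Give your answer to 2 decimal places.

46.00

|Patch 1| = 120, |Patch 1∩Patch 2| = 74.
|Patch 1 ∖ Patch 2| = |Patch 1| − |Patch 1∩Patch 2| = 120 − 74 = 46.00.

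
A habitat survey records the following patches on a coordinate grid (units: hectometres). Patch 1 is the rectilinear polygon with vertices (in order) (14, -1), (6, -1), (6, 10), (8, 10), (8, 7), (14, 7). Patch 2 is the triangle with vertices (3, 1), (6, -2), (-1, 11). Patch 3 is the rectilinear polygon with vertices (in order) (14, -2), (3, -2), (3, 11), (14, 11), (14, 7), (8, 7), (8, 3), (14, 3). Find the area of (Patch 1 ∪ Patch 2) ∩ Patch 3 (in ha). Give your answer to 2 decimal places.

|Patch 1 ∪ Patch 2| = 79.
|(Patch 1 ∪ Patch 2) ∩ Patch 3| = 49.86.

49.86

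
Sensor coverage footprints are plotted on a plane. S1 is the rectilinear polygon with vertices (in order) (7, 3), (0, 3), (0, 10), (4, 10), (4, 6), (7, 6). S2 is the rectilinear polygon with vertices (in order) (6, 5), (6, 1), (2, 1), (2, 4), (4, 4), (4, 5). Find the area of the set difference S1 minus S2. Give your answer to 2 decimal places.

31.00

|S1| = 37, |S1∩S2| = 6.
|S1 ∖ S2| = |S1| − |S1∩S2| = 37 − 6 = 31.00.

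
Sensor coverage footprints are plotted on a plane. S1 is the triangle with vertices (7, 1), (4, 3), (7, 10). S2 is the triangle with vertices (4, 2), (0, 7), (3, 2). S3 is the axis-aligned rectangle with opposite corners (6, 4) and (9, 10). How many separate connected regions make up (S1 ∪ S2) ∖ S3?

2

(S1 ∪ S2) ∖ S3 splits into 2 disjoint pieces (area 8.6667, area 2.5).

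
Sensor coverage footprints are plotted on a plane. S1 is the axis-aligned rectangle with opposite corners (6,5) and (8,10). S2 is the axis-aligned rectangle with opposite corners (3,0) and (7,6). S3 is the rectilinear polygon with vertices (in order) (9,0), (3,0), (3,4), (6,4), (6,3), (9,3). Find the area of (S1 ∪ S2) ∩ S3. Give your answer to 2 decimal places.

15.00

The region (S1 ∪ S2) ∩ S3 is the polygon with vertices (7,0), (3,0), (3,4), (6,4), (6,3), (7,3).
By the shoelace formula its area is 15.00.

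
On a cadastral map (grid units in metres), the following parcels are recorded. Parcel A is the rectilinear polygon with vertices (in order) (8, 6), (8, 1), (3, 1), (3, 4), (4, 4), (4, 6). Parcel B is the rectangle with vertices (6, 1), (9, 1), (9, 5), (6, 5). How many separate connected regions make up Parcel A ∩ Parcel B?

1

Parcel A ∩ Parcel B is a single connected region.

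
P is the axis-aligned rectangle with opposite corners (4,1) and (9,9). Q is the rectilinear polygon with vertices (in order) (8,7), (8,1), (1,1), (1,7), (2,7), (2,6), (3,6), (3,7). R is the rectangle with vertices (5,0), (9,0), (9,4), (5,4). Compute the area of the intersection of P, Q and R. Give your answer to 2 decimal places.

9.00

The intersection is the polygon with vertices (8,1), (5,1), (5,4), (8,4).
By the shoelace formula its area is 9.00.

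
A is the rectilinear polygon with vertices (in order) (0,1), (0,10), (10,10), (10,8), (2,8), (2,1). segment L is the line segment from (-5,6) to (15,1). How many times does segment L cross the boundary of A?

The segment meets the boundary at (2,4.25), (0,4.75).

2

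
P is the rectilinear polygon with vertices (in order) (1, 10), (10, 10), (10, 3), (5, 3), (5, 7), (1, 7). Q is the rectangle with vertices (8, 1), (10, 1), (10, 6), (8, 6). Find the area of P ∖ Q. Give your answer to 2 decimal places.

41.00

|P| = 47, |P∩Q| = 6.
|P ∖ Q| = |P| − |P∩Q| = 47 − 6 = 41.00.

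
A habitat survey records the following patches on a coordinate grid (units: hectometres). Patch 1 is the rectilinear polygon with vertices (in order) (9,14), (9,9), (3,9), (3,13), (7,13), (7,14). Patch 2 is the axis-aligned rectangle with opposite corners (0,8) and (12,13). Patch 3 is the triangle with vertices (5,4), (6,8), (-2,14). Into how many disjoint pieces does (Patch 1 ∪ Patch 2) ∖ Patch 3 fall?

(Patch 1 ∪ Patch 2) ∖ Patch 3 splits into 2 disjoint pieces (area 48.5, area 3.4571).

2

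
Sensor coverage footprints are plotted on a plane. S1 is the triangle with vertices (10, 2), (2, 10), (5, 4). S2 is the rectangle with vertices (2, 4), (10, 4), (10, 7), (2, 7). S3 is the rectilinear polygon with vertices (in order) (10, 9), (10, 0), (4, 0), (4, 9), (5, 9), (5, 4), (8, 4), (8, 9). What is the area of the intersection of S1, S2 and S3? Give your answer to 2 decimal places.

2.00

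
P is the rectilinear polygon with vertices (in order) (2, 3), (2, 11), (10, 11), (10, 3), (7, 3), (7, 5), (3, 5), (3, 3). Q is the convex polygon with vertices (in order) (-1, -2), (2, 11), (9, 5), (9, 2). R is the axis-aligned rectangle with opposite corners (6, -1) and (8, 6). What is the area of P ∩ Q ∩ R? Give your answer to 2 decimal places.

The intersection is the polygon with vertices (8,5.857), (8,3), (7,3), (7,5), (6,5), (6,6), (7.833,6).
By the shoelace formula its area is 3.99.

3.99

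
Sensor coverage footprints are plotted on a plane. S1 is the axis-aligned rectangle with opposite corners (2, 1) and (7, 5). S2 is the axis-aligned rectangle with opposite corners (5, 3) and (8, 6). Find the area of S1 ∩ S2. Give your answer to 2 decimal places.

|S1∩S2|: x∈[5,7], y∈[3,5] → 2·2 = 4.

4.00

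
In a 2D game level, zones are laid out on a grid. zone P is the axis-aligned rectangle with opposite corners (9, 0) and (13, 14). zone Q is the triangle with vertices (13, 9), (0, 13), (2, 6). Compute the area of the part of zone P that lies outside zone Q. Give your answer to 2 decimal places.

|zone P| = 56, |zone P∩zone Q| = 4.6434.
|zone P ∖ zone Q| = |zone P| − |zone P∩zone Q| = 56 − 4.6434 = 51.36.

51.36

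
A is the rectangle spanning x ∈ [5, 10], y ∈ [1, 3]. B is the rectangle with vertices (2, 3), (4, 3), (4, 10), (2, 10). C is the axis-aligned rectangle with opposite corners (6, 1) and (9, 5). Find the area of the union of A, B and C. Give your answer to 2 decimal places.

By inclusion–exclusion:
Individual areas: |A| = 10, |B| = 14, |C| = 12.
|A∩B| = 0 (no overlap).
|A∩C|: x∈[6,9], y∈[1,3] → 3·2 = 6.
|B∩C| = 0 (no overlap).
|A∩B∩C| = 0.
|A ∪ B ∪ C| = 36 − 6 + 0 = 30.00.

30.00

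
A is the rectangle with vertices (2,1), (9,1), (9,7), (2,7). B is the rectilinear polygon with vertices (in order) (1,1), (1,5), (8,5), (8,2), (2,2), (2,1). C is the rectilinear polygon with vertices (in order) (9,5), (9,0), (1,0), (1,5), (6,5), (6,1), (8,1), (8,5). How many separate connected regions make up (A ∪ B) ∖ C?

(A ∪ B) ∖ C is a single connected region.

1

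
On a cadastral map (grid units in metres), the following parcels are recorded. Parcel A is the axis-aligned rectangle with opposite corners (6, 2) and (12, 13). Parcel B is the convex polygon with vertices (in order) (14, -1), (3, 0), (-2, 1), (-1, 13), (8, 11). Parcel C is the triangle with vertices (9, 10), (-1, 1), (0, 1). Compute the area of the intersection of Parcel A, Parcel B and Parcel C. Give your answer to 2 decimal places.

0.44

The intersection is the polygon with vertices (6,7.3), (8.655,9.69), (8.667,9.667), (6,7).
By the shoelace formula its area is 0.44.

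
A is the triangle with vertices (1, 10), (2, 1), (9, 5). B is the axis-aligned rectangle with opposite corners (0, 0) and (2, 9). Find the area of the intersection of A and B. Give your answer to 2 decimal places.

The intersection is the polygon with vertices (1.111,9), (2,9), (2,1).
By the shoelace formula its area is 3.56.

3.56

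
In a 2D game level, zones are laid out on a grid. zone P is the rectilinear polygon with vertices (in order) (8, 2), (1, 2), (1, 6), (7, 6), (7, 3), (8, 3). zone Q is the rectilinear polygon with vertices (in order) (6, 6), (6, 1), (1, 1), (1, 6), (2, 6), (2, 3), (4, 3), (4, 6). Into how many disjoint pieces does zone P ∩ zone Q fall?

zone P ∩ zone Q is a single connected region.

1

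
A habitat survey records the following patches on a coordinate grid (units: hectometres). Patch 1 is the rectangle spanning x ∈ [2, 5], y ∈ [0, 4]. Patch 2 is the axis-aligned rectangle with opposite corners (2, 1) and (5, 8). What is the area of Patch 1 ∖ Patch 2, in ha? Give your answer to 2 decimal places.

3.00

|Patch 1∩Patch 2|: x∈[2,5], y∈[1,4] → 3·3 = 9.
|Patch 1| = 12.
|Patch 1 ∖ Patch 2| = |Patch 1| − |Patch 1∩Patch 2| = 12 − 9 = 3.00.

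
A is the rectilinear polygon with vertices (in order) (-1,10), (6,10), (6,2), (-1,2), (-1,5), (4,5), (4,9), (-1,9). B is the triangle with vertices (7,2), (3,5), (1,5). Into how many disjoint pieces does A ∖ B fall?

2

A ∖ B splits into 2 disjoint pieces (area 18.375, area 14.75).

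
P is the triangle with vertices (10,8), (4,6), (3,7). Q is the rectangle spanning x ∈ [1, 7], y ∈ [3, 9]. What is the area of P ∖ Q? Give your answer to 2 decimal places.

0.86

|P| = 4, |P∩Q| = 3.1429.
|P ∖ Q| = |P| − |P∩Q| = 4 − 3.1429 = 0.86.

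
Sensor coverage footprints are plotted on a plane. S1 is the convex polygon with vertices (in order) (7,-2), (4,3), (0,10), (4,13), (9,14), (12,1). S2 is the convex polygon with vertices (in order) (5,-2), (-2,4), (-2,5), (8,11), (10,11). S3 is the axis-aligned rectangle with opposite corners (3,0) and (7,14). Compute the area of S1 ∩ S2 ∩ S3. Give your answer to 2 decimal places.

The intersection is the polygon with vertices (3,4.75), (3,8), (7,10.4), (7,3.2), (5.781,0.031), (4,3).
By the shoelace formula its area is 28.26.

28.26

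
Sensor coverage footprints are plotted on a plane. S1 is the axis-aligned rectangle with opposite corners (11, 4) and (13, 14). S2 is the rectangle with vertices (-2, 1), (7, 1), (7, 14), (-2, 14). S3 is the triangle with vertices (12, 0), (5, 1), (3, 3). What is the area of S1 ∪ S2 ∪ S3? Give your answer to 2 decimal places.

139.67

By inclusion–exclusion:
Individual areas: |S1| = 20, |S2| = 117, |S3| = 6.
|S1∩S2| = 0 (no overlap).
|S1∩S3| = 0.
|S2∩S3| = 3.3333.
|S1∩S2∩S3| = 0.
|S1 ∪ S2 ∪ S3| = 143 − 3.3333 + 0 = 139.67.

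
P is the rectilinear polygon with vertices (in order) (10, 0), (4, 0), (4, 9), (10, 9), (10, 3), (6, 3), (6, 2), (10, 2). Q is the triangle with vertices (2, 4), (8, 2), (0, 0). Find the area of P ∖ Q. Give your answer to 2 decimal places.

|P| = 50, |P∩Q| = 4.
|P ∖ Q| = |P| − |P∩Q| = 50 − 4 = 46.00.

46.00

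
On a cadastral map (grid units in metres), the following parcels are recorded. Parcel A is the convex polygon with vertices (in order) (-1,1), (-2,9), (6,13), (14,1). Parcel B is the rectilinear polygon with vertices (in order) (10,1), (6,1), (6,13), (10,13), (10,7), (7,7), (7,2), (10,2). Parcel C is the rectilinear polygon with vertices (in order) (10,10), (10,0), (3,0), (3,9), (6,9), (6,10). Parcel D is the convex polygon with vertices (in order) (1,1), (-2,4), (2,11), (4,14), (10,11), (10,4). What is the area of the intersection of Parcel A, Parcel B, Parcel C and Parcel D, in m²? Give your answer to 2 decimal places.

13.17

The intersection is the polygon with vertices (7,3), (6,2.667), (6,9), (6,10), (8,10), (10,7), (7,7).
By the shoelace formula its area is 13.17.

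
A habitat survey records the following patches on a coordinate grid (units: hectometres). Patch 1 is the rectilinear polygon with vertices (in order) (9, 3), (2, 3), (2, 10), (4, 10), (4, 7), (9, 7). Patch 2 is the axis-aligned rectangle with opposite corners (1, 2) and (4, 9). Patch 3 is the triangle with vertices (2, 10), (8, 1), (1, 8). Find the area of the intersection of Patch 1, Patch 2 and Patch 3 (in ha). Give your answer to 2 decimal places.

4.67

The intersection is the polygon with vertices (2,9), (2.667,9), (4,7), (4,5), (2,7).
By the shoelace formula its area is 4.67.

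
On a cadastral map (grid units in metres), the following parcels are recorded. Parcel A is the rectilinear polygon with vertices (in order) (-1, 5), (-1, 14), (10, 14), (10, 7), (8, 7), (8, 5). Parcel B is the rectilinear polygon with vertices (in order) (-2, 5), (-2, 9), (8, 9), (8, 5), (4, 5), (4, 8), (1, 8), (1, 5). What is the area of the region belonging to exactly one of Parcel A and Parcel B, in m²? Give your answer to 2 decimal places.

|Parcel A| = 95, |Parcel B| = 31, |Parcel A∩Parcel B| = 27.
|Parcel A △ Parcel B| = |Parcel A| + |Parcel B| − 2·|Parcel A∩Parcel B| = 95 + 31 − 54 = 72.00.

72.00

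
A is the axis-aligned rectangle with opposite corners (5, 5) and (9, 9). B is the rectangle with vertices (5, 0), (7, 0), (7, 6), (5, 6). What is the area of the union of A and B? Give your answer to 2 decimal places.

26.00

By inclusion–exclusion:
Individual areas: |A| = 16, |B| = 12.
|A∩B|: x∈[5,7], y∈[5,6] → 2·1 = 2.
|A ∪ B| = 28 − 2 = 26.00.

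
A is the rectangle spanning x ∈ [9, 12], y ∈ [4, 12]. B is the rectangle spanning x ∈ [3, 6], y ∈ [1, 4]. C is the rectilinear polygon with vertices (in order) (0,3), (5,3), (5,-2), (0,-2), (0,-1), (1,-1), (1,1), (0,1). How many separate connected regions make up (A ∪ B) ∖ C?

(A ∪ B) ∖ C splits into 2 disjoint pieces (area 24, area 5).

2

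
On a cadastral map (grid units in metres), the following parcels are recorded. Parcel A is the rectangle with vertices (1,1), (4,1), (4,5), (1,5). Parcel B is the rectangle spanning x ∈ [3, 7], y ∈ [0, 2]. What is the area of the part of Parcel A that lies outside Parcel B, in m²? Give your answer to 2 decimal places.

|Parcel A∩Parcel B|: x∈[3,4], y∈[1,2] → 1·1 = 1.
|Parcel A| = 12.
|Parcel A ∖ Parcel B| = |Parcel A| − |Parcel A∩Parcel B| = 12 − 1 = 11.00.

11.00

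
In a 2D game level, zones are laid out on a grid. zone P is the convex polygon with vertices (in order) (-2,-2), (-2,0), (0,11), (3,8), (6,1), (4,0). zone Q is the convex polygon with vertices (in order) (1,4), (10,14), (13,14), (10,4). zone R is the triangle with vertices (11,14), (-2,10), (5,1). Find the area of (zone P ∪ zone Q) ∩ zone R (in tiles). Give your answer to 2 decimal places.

|zone P ∪ zone Q| = 112.808.
|(zone P ∪ zone Q) ∩ zone R| = 46.75.

46.75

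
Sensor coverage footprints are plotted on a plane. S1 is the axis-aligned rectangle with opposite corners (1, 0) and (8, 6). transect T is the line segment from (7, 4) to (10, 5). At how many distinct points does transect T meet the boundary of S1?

The segment meets the boundary at (8,4.333).

1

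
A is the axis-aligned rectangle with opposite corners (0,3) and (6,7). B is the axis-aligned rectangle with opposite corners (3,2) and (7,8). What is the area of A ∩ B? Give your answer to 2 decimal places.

12.00

|A∩B|: x∈[3,6], y∈[3,7] → 3·4 = 12.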